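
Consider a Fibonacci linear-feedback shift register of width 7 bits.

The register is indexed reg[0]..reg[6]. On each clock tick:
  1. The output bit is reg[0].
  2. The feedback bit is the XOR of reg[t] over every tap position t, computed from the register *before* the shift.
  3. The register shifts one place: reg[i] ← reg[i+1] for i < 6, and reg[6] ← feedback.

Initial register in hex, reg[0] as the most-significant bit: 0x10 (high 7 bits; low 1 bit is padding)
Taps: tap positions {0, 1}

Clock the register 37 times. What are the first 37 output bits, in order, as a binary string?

k : reg_k → out_k, fb_k
0: 0001000 → 0, fb=0
1: 0010000 → 0, fb=0
2: 0100000 → 0, fb=1
3: 1000001 → 1, fb=1
4: 0000011 → 0, fb=0
5: 0000110 → 0, fb=0
6: 0001100 → 0, fb=0
7: 0011000 → 0, fb=0
8: 0110000 → 0, fb=1
9: 1100001 → 1, fb=0
10: 1000010 → 1, fb=1
11: 0000101 → 0, fb=0
12: 0001010 → 0, fb=0
13: 0010100 → 0, fb=0
14: 0101000 → 0, fb=1
15: 1010001 → 1, fb=1
16: 0100011 → 0, fb=1
17: 1000111 → 1, fb=1
18: 0001111 → 0, fb=0
19: 0011110 → 0, fb=0
20: 0111100 → 0, fb=1
21: 1111001 → 1, fb=0
22: 1110010 → 1, fb=0
23: 1100100 → 1, fb=0
24: 1001000 → 1, fb=1
25: 0010001 → 0, fb=0
26: 0100010 → 0, fb=1
27: 1000101 → 1, fb=1
28: 0001011 → 0, fb=0
29: 0010110 → 0, fb=0
30: 0101100 → 0, fb=1
31: 1011001 → 1, fb=1
32: 0110011 → 0, fb=1
33: 1100111 → 1, fb=0
34: 1001110 → 1, fb=1
35: 0011101 → 0, fb=0
36: 0111010 → 0, fb=1

0001000001100001010001111001000101100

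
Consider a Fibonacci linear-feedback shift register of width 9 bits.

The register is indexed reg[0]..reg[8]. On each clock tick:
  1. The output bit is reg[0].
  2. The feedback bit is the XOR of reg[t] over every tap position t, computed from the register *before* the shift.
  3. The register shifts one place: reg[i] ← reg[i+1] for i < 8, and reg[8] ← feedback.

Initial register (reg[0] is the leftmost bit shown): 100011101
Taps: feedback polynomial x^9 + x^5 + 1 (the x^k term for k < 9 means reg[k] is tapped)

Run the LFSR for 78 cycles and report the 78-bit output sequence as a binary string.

tick  register→output (feedback)
  0  100011101→1 (0)
  1  000111010→0 (1)
  2  001110101→0 (0)
  3  011101010→0 (1)
  4  111010101→1 (1)
  5  110101011→1 (0)
  6  101010110→1 (1)
  7  010101101→0 (1)
  8  101011011→1 (0)
  9  010110110→0 (0)
 10  101101100→1 (0)
 11  011011000→0 (1)
 12  110110001→1 (1)
 13  101100011→1 (1)
 14  011000111→0 (0)
 15  110001110→1 (0)
 16  100011100→1 (0)
 17  000111000→0 (1)
 18  001110001→0 (0)
 19  011100010→0 (0)
 20  111000100→1 (1)
 21  110001001→1 (0)
 22  100010010→1 (1)
 23  000100101→0 (0)
 24  001001010→0 (1)
 25  010010101→0 (0)
 26  100101010→1 (0)
 27  001010100→0 (0)
 28  010101000→0 (1)
 29  101010001→1 (1)
 30  010100011→0 (0)
 31  101000110→1 (1)
 32  010001101→0 (1)
 33  100011011→1 (0)
 34  000110110→0 (0)
 35  001101100→0 (1)
 36  011011001→0 (1)
 37  110110011→1 (1)
 38  101100111→1 (1)
 39  011001111→0 (1)
 40  110011111→1 (0)
 41  100111110→1 (0)
 42  001111100→0 (1)
 43  011111001→0 (1)
 44  111110011→1 (1)
 45  111100111→1 (1)
 46  111001111→1 (0)
 47  110011110→1 (0)
 48  100111100→1 (0)
 49  001111000→0 (1)
 50  011110001→0 (0)
 51  111100010→1 (1)
 52  111000101→1 (1)
 53  110001011→1 (0)
 54  100010110→1 (1)
 55  000101101→0 (1)
 56  001011011→0 (1)
 57  010110111→0 (0)
 58  101101110→1 (0)
 59  011011100→0 (1)
 60  110111001→1 (0)
 61  101110010→1 (1)
 62  011100101→0 (0)
 63  111001010→1 (0)
 64  110010100→1 (1)
 65  100101001→1 (0)
 66  001010010→0 (0)
 67  010100100→0 (0)
 68  101001000→1 (0)
 69  010010000→0 (0)
 70  100100000→1 (1)
 71  001000001→0 (0)
 72  010000010→0 (0)
 73  100000100→1 (1)
 74  000001001→0 (1)
 75  000010011→0 (0)
 76  000100110→0 (0)
 77  001001100→0 (1)

100011101010110110001110001001010100011011001111100111100010110111001010010000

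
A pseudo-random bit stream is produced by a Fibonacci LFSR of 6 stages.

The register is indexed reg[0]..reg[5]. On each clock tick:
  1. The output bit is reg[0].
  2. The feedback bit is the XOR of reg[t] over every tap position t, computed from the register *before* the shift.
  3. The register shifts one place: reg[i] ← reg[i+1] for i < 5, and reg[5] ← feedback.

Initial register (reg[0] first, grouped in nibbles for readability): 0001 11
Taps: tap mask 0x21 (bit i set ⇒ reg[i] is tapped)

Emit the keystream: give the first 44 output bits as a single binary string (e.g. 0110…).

00011111101010110011011101101001001110001011

tick  register→output (feedback)
  0  000111→0 (1)
  1  001111→0 (1)
  2  011111→0 (1)
  3  111111→1 (0)
  4  111110→1 (1)
  5  111101→1 (0)
  6  111010→1 (1)
  7  110101→1 (0)
  8  101010→1 (1)
  9  010101→0 (1)
 10  101011→1 (0)
 11  010110→0 (0)
 12  101100→1 (1)
 13  011001→0 (1)
 14  110011→1 (0)
 15  100110→1 (1)
 16  001101→0 (1)
 17  011011→0 (1)
 18  110111→1 (0)
 19  101110→1 (1)
 20  011101→0 (1)
 21  111011→1 (0)
 22  110110→1 (1)
 23  101101→1 (0)
 24  011010→0 (0)
 25  110100→1 (1)
 26  101001→1 (0)
 27  010010→0 (0)
 28  100100→1 (1)
 29  001001→0 (1)
 30  010011→0 (1)
 31  100111→1 (0)
 32  001110→0 (0)
 33  011100→0 (0)
 34  111000→1 (1)
 35  110001→1 (0)
 36  100010→1 (1)
 37  000101→0 (1)
 38  001011→0 (1)
 39  010111→0 (1)
 40  101111→1 (0)
 41  011110→0 (0)
 42  111100→1 (1)
 43  111001→1 (0)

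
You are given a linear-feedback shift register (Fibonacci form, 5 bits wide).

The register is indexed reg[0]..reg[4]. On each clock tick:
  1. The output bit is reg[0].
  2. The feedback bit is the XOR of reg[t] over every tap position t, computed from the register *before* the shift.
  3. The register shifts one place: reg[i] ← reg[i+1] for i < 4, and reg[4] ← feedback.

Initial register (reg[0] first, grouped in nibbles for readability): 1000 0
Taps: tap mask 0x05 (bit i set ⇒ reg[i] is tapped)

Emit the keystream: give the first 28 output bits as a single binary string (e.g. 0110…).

1000010010110011111000110111

step | reg (before) | out | fb
   0 | 10000 | 1 | 1
   1 | 00001 | 0 | 0
   2 | 00010 | 0 | 0
   3 | 00100 | 0 | 1
   4 | 01001 | 0 | 0
   5 | 10010 | 1 | 1
   6 | 00101 | 0 | 1
   7 | 01011 | 0 | 0
   8 | 10110 | 1 | 0
   9 | 01100 | 0 | 1
  10 | 11001 | 1 | 1
  11 | 10011 | 1 | 1
  12 | 00111 | 0 | 1
  13 | 01111 | 0 | 1
  14 | 11111 | 1 | 0
  15 | 11110 | 1 | 0
  16 | 11100 | 1 | 0
  17 | 11000 | 1 | 1
  18 | 10001 | 1 | 1
  19 | 00011 | 0 | 0
  20 | 00110 | 0 | 1
  21 | 01101 | 0 | 1
  22 | 11011 | 1 | 1
  23 | 10111 | 1 | 0
  24 | 01110 | 0 | 1
  25 | 11101 | 1 | 0
  26 | 11010 | 1 | 1
  27 | 10101 | 1 | 0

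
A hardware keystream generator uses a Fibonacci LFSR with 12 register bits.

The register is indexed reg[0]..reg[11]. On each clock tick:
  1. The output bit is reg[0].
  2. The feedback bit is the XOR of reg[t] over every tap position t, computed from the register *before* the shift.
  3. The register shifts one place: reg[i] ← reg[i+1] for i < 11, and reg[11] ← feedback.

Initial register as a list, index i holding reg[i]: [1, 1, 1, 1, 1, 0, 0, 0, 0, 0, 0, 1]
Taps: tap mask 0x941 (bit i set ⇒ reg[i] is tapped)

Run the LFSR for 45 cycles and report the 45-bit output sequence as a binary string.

111110000001010011101000010011011011000111111

k : reg_k → out_k, fb_k
0: 111110000001 → 1, fb=0
1: 111100000010 → 1, fb=1
2: 111000000101 → 1, fb=0
3: 110000001010 → 1, fb=0
4: 100000010100 → 1, fb=1
5: 000000101001 → 0, fb=1
6: 000001010011 → 0, fb=1
7: 000010100111 → 0, fb=0
8: 000101001110 → 0, fb=1
9: 001010011101 → 0, fb=0
10: 010100111010 → 0, fb=0
11: 101001110100 → 1, fb=0
12: 010011101000 → 0, fb=0
13: 100111010000 → 1, fb=1
14: 001110100001 → 0, fb=0
15: 011101000010 → 0, fb=0
16: 111010000100 → 1, fb=1
17: 110100001001 → 1, fb=1
18: 101000010011 → 1, fb=0
19: 010000100110 → 0, fb=1
20: 100001001101 → 1, fb=1
21: 000010011011 → 0, fb=0
22: 000100110110 → 0, fb=1
23: 001001101101 → 0, fb=1
24: 010011011011 → 0, fb=0
25: 100110110110 → 1, fb=0
26: 001101101100 → 0, fb=0
27: 011011011000 → 0, fb=1
28: 110110110001 → 1, fb=1
29: 101101100011 → 1, fb=1
30: 011011000111 → 0, fb=1
31: 110110001111 → 1, fb=1
32: 101100011111 → 1, fb=1
33: 011000111111 → 0, fb=1
34: 110001111111 → 1, fb=0
35: 100011111110 → 1, fb=1
36: 000111111101 → 0, fb=1
37: 001111111011 → 0, fb=1
38: 011111110111 → 0, fb=0
39: 111111101110 → 1, fb=1
40: 111111011101 → 1, fb=1
41: 111110111011 → 1, fb=0
42: 111101110110 → 1, fb=0
43: 111011101100 → 1, fb=1
44: 110111011001 → 1, fb=1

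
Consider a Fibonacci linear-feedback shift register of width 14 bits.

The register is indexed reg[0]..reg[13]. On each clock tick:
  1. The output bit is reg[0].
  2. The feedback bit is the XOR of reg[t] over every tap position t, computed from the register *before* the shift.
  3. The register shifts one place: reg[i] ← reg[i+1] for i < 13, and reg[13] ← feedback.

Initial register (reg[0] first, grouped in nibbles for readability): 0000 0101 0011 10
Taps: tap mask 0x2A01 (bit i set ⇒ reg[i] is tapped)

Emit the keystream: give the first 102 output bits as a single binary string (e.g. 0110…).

step | reg (before) | out | fb
   0 | 00000101001110 | 0 | 1
   1 | 00001010011101 | 0 | 1
   2 | 00010100111011 | 0 | 0
   3 | 00101001110110 | 0 | 0
   4 | 01010011101100 | 0 | 1
   5 | 10100111011001 | 1 | 1
   6 | 01001110110011 | 0 | 0
   7 | 10011101100110 | 1 | 0
   8 | 00111011001100 | 0 | 1
   9 | 01110110011001 | 0 | 0
  10 | 11101100110010 | 1 | 0
  11 | 11011001100100 | 1 | 0
  12 | 10110011001000 | 1 | 1
  13 | 01100110010001 | 0 | 0
  14 | 11001100100010 | 1 | 1
  15 | 10011001000101 | 1 | 1
  16 | 00110010001011 | 0 | 1
  17 | 01100100010111 | 0 | 1
  18 | 11001000101111 | 1 | 1
  19 | 10010001011111 | 1 | 0
  20 | 00100010111110 | 0 | 0
  21 | 01000101111100 | 0 | 0
  22 | 10001011111000 | 1 | 0
  23 | 00010111110000 | 0 | 1
  24 | 00101111100001 | 0 | 1
  25 | 01011111000011 | 0 | 1
  26 | 10111110000111 | 1 | 1
  27 | 01111100001111 | 0 | 0
  28 | 11111000011110 | 1 | 1
  29 | 11110000111101 | 1 | 0
  30 | 11100001111010 | 1 | 0
  31 | 11000011110100 | 1 | 1
  32 | 10000111101001 | 1 | 0
  33 | 00001111010010 | 0 | 1
  34 | 00011110100101 | 0 | 0
  35 | 00111101001010 | 0 | 0
  36 | 01111010010100 | 0 | 0
  37 | 11110100101000 | 1 | 1
  38 | 11101001010001 | 1 | 1
  39 | 11010010100011 | 1 | 0
  40 | 10100101000110 | 1 | 0
  41 | 01001010001100 | 0 | 1
  42 | 10010100011001 | 1 | 1
  43 | 00101000110011 | 0 | 0
  44 | 01010001100110 | 0 | 1
  45 | 10100011001101 | 1 | 1
  46 | 01000110011011 | 0 | 0
  47 | 10001100110110 | 1 | 1
  48 | 00011001101101 | 0 | 0
  49 | 00110011011010 | 0 | 1
  50 | 01100110110101 | 0 | 1
  51 | 11001101101011 | 1 | 0
  52 | 10011011010110 | 1 | 1
  53 | 00110110101101 | 0 | 0
  54 | 01101101011010 | 0 | 1
  55 | 11011010110101 | 1 | 0
  56 | 10110101101010 | 1 | 1
  57 | 01101011010101 | 0 | 1
  58 | 11010110101011 | 1 | 0
  59 | 10101101010110 | 1 | 1
  60 | 01011010101101 | 0 | 0
  61 | 10110101011010 | 1 | 0
  62 | 01101010110100 | 0 | 0
  63 | 11010101101000 | 1 | 1
  64 | 10101011010001 | 1 | 1
  65 | 01010110100011 | 0 | 1
  66 | 10101101000111 | 1 | 1
  67 | 01011010001111 | 0 | 0
  68 | 10110100011110 | 1 | 1
  69 | 01101000111101 | 0 | 1
  70 | 11010001111011 | 1 | 1
  71 | 10100011110111 | 1 | 0
  72 | 01000111101110 | 0 | 1
  73 | 10001111011101 | 1 | 0
  74 | 00011110111010 | 0 | 1
  75 | 00111101110101 | 0 | 1
  76 | 01111011101011 | 0 | 1
  77 | 11110111010111 | 1 | 0
  78 | 11101110101110 | 1 | 0
  79 | 11011101011100 | 1 | 1
  80 | 10111010111001 | 1 | 1
  81 | 01110101110011 | 0 | 0
  82 | 11101011100110 | 1 | 0
  83 | 11010111001100 | 1 | 0
  84 | 10101110011000 | 1 | 0
  85 | 01011100110000 | 0 | 1
  86 | 10111001100001 | 1 | 0
  87 | 01110011000010 | 0 | 0
  88 | 11100110000100 | 1 | 0
  89 | 11001100001000 | 1 | 1
  90 | 10011000010001 | 1 | 1
  91 | 00110000100011 | 0 | 1
  92 | 01100001000111 | 0 | 0
  93 | 11000010001110 | 1 | 0
  94 | 10000100011100 | 1 | 1
  95 | 00001000111001 | 0 | 0
  96 | 00010001110010 | 0 | 1
  97 | 00100011100101 | 0 | 0
  98 | 01000111001010 | 0 | 0
  99 | 10001110010100 | 1 | 1
 100 | 00011100101001 | 0 | 1
 101 | 00111001010011 | 0 | 0

000001010011101100110010001011111000011110100101000110011011010110101011010001111011101011100110000100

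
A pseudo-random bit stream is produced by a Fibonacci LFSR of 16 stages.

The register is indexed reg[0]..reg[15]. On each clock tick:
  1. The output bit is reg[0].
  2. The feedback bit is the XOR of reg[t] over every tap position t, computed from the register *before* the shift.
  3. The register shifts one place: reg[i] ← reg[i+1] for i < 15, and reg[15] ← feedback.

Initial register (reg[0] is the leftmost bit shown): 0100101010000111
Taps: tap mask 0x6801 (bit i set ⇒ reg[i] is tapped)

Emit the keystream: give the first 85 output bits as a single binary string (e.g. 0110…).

step | reg (before) | out | fb
   0 | 0100101010000111 | 0 | 0
   1 | 1001010100001110 | 1 | 1
   2 | 0010101000011101 | 0 | 0
   3 | 0101010000111010 | 0 | 0
   4 | 1010100001110100 | 1 | 1
   5 | 0101000011101001 | 0 | 0
   6 | 1010000111010010 | 1 | 1
   7 | 0100001110100101 | 0 | 1
   8 | 1000011101001011 | 1 | 0
   9 | 0000111010010110 | 0 | 1
  10 | 0001110100101101 | 0 | 1
  11 | 0011101001011011 | 0 | 0
  12 | 0111010010110110 | 0 | 1
  13 | 1110100101101101 | 1 | 0
  14 | 1101001011011010 | 1 | 1
  15 | 1010010110110101 | 1 | 1
  16 | 0100101101101011 | 0 | 1
  17 | 1001011011010111 | 1 | 0
  18 | 0010110110101110 | 0 | 0
  19 | 0101101101011100 | 0 | 0
  20 | 1011011010111000 | 1 | 0
  21 | 0110110101110000 | 0 | 1
  22 | 1101101011100001 | 1 | 1
  23 | 1011010111000011 | 1 | 0
  24 | 0110101110000110 | 0 | 0
  25 | 1101011100001100 | 1 | 0
  26 | 1010111000011000 | 1 | 0
  27 | 0101110000110000 | 0 | 1
  28 | 1011100001100001 | 1 | 1
  29 | 0111000011000011 | 0 | 1
  30 | 1110000110000111 | 1 | 1
  31 | 1100001100001111 | 1 | 1
  32 | 1000011000011111 | 1 | 0
  33 | 0000110000111110 | 0 | 1
  34 | 0001100001111101 | 0 | 0
  35 | 0011000011111010 | 0 | 0
  36 | 0110000111110100 | 0 | 0
  37 | 1100001111101000 | 1 | 1
  38 | 1000011111010001 | 1 | 0
  39 | 0000111110100010 | 0 | 1
  40 | 0001111101000101 | 0 | 1
  41 | 0011111010001011 | 0 | 1
  42 | 0111110100010111 | 0 | 1
  43 | 1111101000101111 | 1 | 1
  44 | 1111010001011111 | 1 | 0
  45 | 1110100010111110 | 1 | 0
  46 | 1101000101111100 | 1 | 1
  47 | 1010001011111001 | 1 | 0
  48 | 0100010111110010 | 0 | 0
  49 | 1000101111100100 | 1 | 0
  50 | 0001011111001000 | 0 | 0
  51 | 0010111110010000 | 0 | 1
  52 | 0101111100100001 | 0 | 0
  53 | 1011111001000010 | 1 | 0
  54 | 0111110010000100 | 0 | 1
  55 | 1111100100001001 | 1 | 1
  56 | 1111001000010011 | 1 | 1
  57 | 1110010000100111 | 1 | 1
  58 | 1100100001001111 | 1 | 1
  59 | 1001000010011111 | 1 | 0
  60 | 0010000100111110 | 0 | 1
  61 | 0100001001111101 | 0 | 0
  62 | 1000010011111010 | 1 | 1
  63 | 0000100111110101 | 0 | 0
  64 | 0001001111101010 | 0 | 1
  65 | 0010011111010101 | 0 | 0
  66 | 0100111110101010 | 0 | 1
  67 | 1001111101010101 | 1 | 1
  68 | 0011111010101011 | 0 | 1
  69 | 0111110101010111 | 0 | 1
  70 | 1111101010101111 | 1 | 1
  71 | 1111010101011111 | 1 | 0
  72 | 1110101010111110 | 1 | 0
  73 | 1101010101111100 | 1 | 1
  74 | 1010101011111001 | 1 | 0
  75 | 0101010111110010 | 0 | 0
  76 | 1010101111100100 | 1 | 0
  77 | 0101011111001000 | 0 | 0
  78 | 1010111110010000 | 1 | 0
  79 | 0101111100100000 | 0 | 0
  80 | 1011111001000000 | 1 | 1
  81 | 0111110010000001 | 0 | 0
  82 | 1111100100000010 | 1 | 0
  83 | 1111001000000100 | 1 | 0
  84 | 1110010000001000 | 1 | 1

0100101010000111010010110110101110000110000111110100010111110010000100111110101010111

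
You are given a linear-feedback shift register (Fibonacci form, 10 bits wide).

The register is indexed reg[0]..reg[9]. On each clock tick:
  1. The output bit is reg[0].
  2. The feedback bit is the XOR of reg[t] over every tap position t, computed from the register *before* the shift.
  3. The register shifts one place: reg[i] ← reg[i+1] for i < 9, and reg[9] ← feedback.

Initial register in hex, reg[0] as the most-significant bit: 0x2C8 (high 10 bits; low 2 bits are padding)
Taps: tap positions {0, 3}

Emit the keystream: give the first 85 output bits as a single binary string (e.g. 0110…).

0010110010010010000000001000000100100010000011001001101000010010101000011110101110101

k : reg_k → out_k, fb_k
0: 0010110010 → 0, fb=0
1: 0101100100 → 0, fb=1
2: 1011001001 → 1, fb=0
3: 0110010010 → 0, fb=0
4: 1100100100 → 1, fb=1
5: 1001001001 → 1, fb=0
6: 0010010010 → 0, fb=0
7: 0100100100 → 0, fb=0
8: 1001001000 → 1, fb=0
9: 0010010000 → 0, fb=0
10: 0100100000 → 0, fb=0
11: 1001000000 → 1, fb=0
12: 0010000000 → 0, fb=0
13: 0100000000 → 0, fb=0
14: 1000000000 → 1, fb=1
15: 0000000001 → 0, fb=0
16: 0000000010 → 0, fb=0
17: 0000000100 → 0, fb=0
18: 0000001000 → 0, fb=0
19: 0000010000 → 0, fb=0
20: 0000100000 → 0, fb=0
21: 0001000000 → 0, fb=1
22: 0010000001 → 0, fb=0
23: 0100000010 → 0, fb=0
24: 1000000100 → 1, fb=1
25: 0000001001 → 0, fb=0
26: 0000010010 → 0, fb=0
27: 0000100100 → 0, fb=0
28: 0001001000 → 0, fb=1
29: 0010010001 → 0, fb=0
30: 0100100010 → 0, fb=0
31: 1001000100 → 1, fb=0
32: 0010001000 → 0, fb=0
33: 0100010000 → 0, fb=0
34: 1000100000 → 1, fb=1
35: 0001000001 → 0, fb=1
36: 0010000011 → 0, fb=0
37: 0100000110 → 0, fb=0
38: 1000001100 → 1, fb=1
39: 0000011001 → 0, fb=0
40: 0000110010 → 0, fb=0
41: 0001100100 → 0, fb=1
42: 0011001001 → 0, fb=1
43: 0110010011 → 0, fb=0
44: 1100100110 → 1, fb=1
45: 1001001101 → 1, fb=0
46: 0010011010 → 0, fb=0
47: 0100110100 → 0, fb=0
48: 1001101000 → 1, fb=0
49: 0011010000 → 0, fb=1
50: 0110100001 → 0, fb=0
51: 1101000010 → 1, fb=0
52: 1010000100 → 1, fb=1
53: 0100001001 → 0, fb=0
54: 1000010010 → 1, fb=1
55: 0000100101 → 0, fb=0
56: 0001001010 → 0, fb=1
57: 0010010101 → 0, fb=0
58: 0100101010 → 0, fb=0
59: 1001010100 → 1, fb=0
60: 0010101000 → 0, fb=0
61: 0101010000 → 0, fb=1
62: 1010100001 → 1, fb=1
63: 0101000011 → 0, fb=1
64: 1010000111 → 1, fb=1
65: 0100001111 → 0, fb=0
66: 1000011110 → 1, fb=1
67: 0000111101 → 0, fb=0
68: 0001111010 → 0, fb=1
69: 0011110101 → 0, fb=1
70: 0111101011 → 0, fb=1
71: 1111010111 → 1, fb=0
72: 1110101110 → 1, fb=1
73: 1101011101 → 1, fb=0
74: 1010111010 → 1, fb=1
75: 0101110101 → 0, fb=1
76: 1011101011 → 1, fb=0
77: 0111010110 → 0, fb=1
78: 1110101101 → 1, fb=1
79: 1101011011 → 1, fb=0
80: 1010110110 → 1, fb=1
81: 0101101101 → 0, fb=1
82: 1011011011 → 1, fb=0
83: 0110110110 → 0, fb=0
84: 1101101100 → 1, fb=0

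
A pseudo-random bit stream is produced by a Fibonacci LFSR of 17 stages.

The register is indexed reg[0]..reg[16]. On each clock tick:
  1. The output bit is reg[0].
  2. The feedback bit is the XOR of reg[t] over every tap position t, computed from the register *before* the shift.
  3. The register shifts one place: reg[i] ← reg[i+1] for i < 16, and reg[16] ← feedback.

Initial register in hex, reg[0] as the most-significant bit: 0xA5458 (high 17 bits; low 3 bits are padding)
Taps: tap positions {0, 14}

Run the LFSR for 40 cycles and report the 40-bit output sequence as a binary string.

k : reg_k → out_k, fb_k
0: 10100101010001011 → 1, fb=1
1: 01001010100010111 → 0, fb=1
2: 10010101000101111 → 1, fb=0
3: 00101010001011110 → 0, fb=1
4: 01010100010111101 → 0, fb=1
5: 10101000101111011 → 1, fb=1
6: 01010001011110111 → 0, fb=1
7: 10100010111101111 → 1, fb=0
8: 01000101111011110 → 0, fb=1
9: 10001011110111101 → 1, fb=0
10: 00010111101111010 → 0, fb=0
11: 00101111011110100 → 0, fb=1
12: 01011110111101001 → 0, fb=0
13: 10111101111010010 → 1, fb=1
14: 01111011110100101 → 0, fb=1
15: 11110111101001011 → 1, fb=1
16: 11101111010010111 → 1, fb=0
17: 11011110100101110 → 1, fb=0
18: 10111101001011100 → 1, fb=0
19: 01111010010111000 → 0, fb=0
20: 11110100101110000 → 1, fb=1
21: 11101001011100001 → 1, fb=1
22: 11010010111000011 → 1, fb=1
23: 10100101110000111 → 1, fb=0
24: 01001011100001110 → 0, fb=1
25: 10010111000011101 → 1, fb=0
26: 00101110000111010 → 0, fb=0
27: 01011100001110100 → 0, fb=1
28: 10111000011101001 → 1, fb=1
29: 01110000111010011 → 0, fb=0
30: 11100001110100110 → 1, fb=0
31: 11000011101001100 → 1, fb=0
32: 10000111010011000 → 1, fb=1
33: 00001110100110001 → 0, fb=0
34: 00011101001100010 → 0, fb=0
35: 00111010011000100 → 0, fb=1
36: 01110100110001001 → 0, fb=0
37: 11101001100010010 → 1, fb=1
38: 11010011000100101 → 1, fb=0
39: 10100110001001010 → 1, fb=1

1010010101000101111011110100101110000111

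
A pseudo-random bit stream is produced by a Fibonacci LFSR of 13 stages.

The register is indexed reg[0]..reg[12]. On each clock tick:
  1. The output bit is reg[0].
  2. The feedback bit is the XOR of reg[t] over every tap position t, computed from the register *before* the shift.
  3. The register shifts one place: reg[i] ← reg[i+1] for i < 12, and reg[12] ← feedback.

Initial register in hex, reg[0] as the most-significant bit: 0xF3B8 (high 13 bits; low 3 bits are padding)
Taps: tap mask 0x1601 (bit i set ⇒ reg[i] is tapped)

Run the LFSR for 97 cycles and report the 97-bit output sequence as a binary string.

1111001110111101010000010110000000001100011100011000110010011011001000110000111111101101111010001

k : reg_k → out_k, fb_k
0: 1111001110111 → 1, fb=1
1: 1110011101111 → 1, fb=0
2: 1100111011110 → 1, fb=1
3: 1001110111101 → 1, fb=0
4: 0011101111010 → 0, fb=1
5: 0111011110101 → 0, fb=0
6: 1110111101010 → 1, fb=0
7: 1101111010100 → 1, fb=0
8: 1011110101000 → 1, fb=0
9: 0111101010000 → 0, fb=0
10: 1111010100000 → 1, fb=1
11: 1110101000001 → 1, fb=0
12: 1101010000010 → 1, fb=1
13: 1010100000101 → 1, fb=1
14: 0101000001011 → 0, fb=0
15: 1010000010110 → 1, fb=0
16: 0100000101100 → 0, fb=0
17: 1000001011000 → 1, fb=0
18: 0000010110000 → 0, fb=0
19: 0000101100000 → 0, fb=0
20: 0001011000000 → 0, fb=0
21: 0010110000000 → 0, fb=0
22: 0101100000000 → 0, fb=0
23: 1011000000000 → 1, fb=1
24: 0110000000001 → 0, fb=1
25: 1100000000011 → 1, fb=0
26: 1000000000110 → 1, fb=0
27: 0000000001100 → 0, fb=0
28: 0000000011000 → 0, fb=1
29: 0000000110001 → 0, fb=1
30: 0000001100011 → 0, fb=1
31: 0000011000111 → 0, fb=0
32: 0000110001110 → 0, fb=0
33: 0001100011100 → 0, fb=0
34: 0011000111000 → 0, fb=1
35: 0110001110001 → 0, fb=1
36: 1100011100011 → 1, fb=0
37: 1000111000110 → 1, fb=0
38: 0001110001100 → 0, fb=0
39: 0011100011000 → 0, fb=1
40: 0111000110001 → 0, fb=1
41: 1110001100011 → 1, fb=0
42: 1100011000110 → 1, fb=0
43: 1000110001100 → 1, fb=1
44: 0001100011001 → 0, fb=0
45: 0011000110010 → 0, fb=0
46: 0110001100100 → 0, fb=1
47: 1100011001001 → 1, fb=1
48: 1000110010011 → 1, fb=0
49: 0001100100110 → 0, fb=1
50: 0011001001101 → 0, fb=1
51: 0110010011011 → 0, fb=0
52: 1100100110110 → 1, fb=0
53: 1001001101100 → 1, fb=1
54: 0010011011001 → 0, fb=0
55: 0100110110010 → 0, fb=0
56: 1001101100100 → 1, fb=0
57: 0011011001000 → 0, fb=1
58: 0110110010001 → 0, fb=1
59: 1101100100011 → 1, fb=0
60: 1011001000110 → 1, fb=0
61: 0110010001100 → 0, fb=0
62: 1100100011000 → 1, fb=0
63: 1001000110000 → 1, fb=1
64: 0010001100001 → 0, fb=1
65: 0100011000011 → 0, fb=1
66: 1000110000111 → 1, fb=1
67: 0001100001111 → 0, fb=1
68: 0011000011111 → 0, fb=1
69: 0110000111111 → 0, fb=1
70: 1100001111111 → 1, fb=0
71: 1000011111110 → 1, fb=1
72: 0000111111101 → 0, fb=1
73: 0001111111011 → 0, fb=0
74: 0011111110110 → 0, fb=1
75: 0111111101101 → 0, fb=1
76: 1111111011011 → 1, fb=1
77: 1111110110111 → 1, fb=1
78: 1111101101111 → 1, fb=0
79: 1111011011110 → 1, fb=1
80: 1110110111101 → 1, fb=0
81: 1101101111010 → 1, fb=0
82: 1011011110100 → 1, fb=0
83: 0110111101000 → 0, fb=1
84: 1101111010001 → 1, fb=0
85: 1011110100010 → 1, fb=1
86: 0111101000101 → 0, fb=0
87: 1111010001010 → 1, fb=0
88: 1110100010100 → 1, fb=0
89: 1101000101000 → 1, fb=0
90: 1010001010000 → 1, fb=1
91: 0100010100001 → 0, fb=1
92: 1000101000011 → 1, fb=0
93: 0001010000110 → 0, fb=1
94: 0010100001101 → 0, fb=1
95: 0101000011011 → 0, fb=0
96: 1010000110110 → 1, fb=0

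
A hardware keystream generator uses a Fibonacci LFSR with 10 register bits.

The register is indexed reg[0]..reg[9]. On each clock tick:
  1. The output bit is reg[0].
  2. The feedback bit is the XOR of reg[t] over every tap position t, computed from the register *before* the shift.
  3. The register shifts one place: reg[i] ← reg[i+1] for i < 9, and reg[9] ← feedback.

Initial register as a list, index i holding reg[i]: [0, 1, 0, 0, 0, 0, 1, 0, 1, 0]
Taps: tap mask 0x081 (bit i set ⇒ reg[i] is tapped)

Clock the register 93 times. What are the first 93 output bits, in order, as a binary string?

010000101000000010110110111100111100010001111110110001110101101010000110011011000001100000000

k : reg_k → out_k, fb_k
0: 0100001010 → 0, fb=0
1: 1000010100 → 1, fb=0
2: 0000101000 → 0, fb=0
3: 0001010000 → 0, fb=0
4: 0010100000 → 0, fb=0
5: 0101000000 → 0, fb=0
6: 1010000000 → 1, fb=1
7: 0100000001 → 0, fb=0
8: 1000000010 → 1, fb=1
9: 0000000101 → 0, fb=1
10: 0000001011 → 0, fb=0
11: 0000010110 → 0, fb=1
12: 0000101101 → 0, fb=1
13: 0001011011 → 0, fb=0
14: 0010110110 → 0, fb=1
15: 0101101101 → 0, fb=1
16: 1011011011 → 1, fb=1
17: 0110110111 → 0, fb=1
18: 1101101111 → 1, fb=0
19: 1011011110 → 1, fb=0
20: 0110111100 → 0, fb=1
21: 1101111001 → 1, fb=1
22: 1011110011 → 1, fb=1
23: 0111100111 → 0, fb=1
24: 1111001111 → 1, fb=0
25: 1110011110 → 1, fb=0
26: 1100111100 → 1, fb=0
27: 1001111000 → 1, fb=1
28: 0011110001 → 0, fb=0
29: 0111100010 → 0, fb=0
30: 1111000100 → 1, fb=0
31: 1110001000 → 1, fb=1
32: 1100010001 → 1, fb=1
33: 1000100011 → 1, fb=1
34: 0001000111 → 0, fb=1
35: 0010001111 → 0, fb=1
36: 0100011111 → 0, fb=1
37: 1000111111 → 1, fb=0
38: 0001111110 → 0, fb=1
39: 0011111101 → 0, fb=1
40: 0111111011 → 0, fb=0
41: 1111110110 → 1, fb=0
42: 1111101100 → 1, fb=0
43: 1111011000 → 1, fb=1
44: 1110110001 → 1, fb=1
45: 1101100011 → 1, fb=1
46: 1011000111 → 1, fb=0
47: 0110001110 → 0, fb=1
48: 1100011101 → 1, fb=0
49: 1000111010 → 1, fb=1
50: 0001110101 → 0, fb=1
51: 0011101011 → 0, fb=0
52: 0111010110 → 0, fb=1
53: 1110101101 → 1, fb=0
54: 1101011010 → 1, fb=1
55: 1010110101 → 1, fb=0
56: 0101101010 → 0, fb=0
57: 1011010100 → 1, fb=0
58: 0110101000 → 0, fb=0
59: 1101010000 → 1, fb=1
60: 1010100001 → 1, fb=1
61: 0101000011 → 0, fb=0
62: 1010000110 → 1, fb=0
63: 0100001100 → 0, fb=1
64: 1000011001 → 1, fb=1
65: 0000110011 → 0, fb=0
66: 0001100110 → 0, fb=1
67: 0011001101 → 0, fb=1
68: 0110011011 → 0, fb=0
69: 1100110110 → 1, fb=0
70: 1001101100 → 1, fb=0
71: 0011011000 → 0, fb=0
72: 0110110000 → 0, fb=0
73: 1101100000 → 1, fb=1
74: 1011000001 → 1, fb=1
75: 0110000011 → 0, fb=0
76: 1100000110 → 1, fb=0
77: 1000001100 → 1, fb=0
78: 0000011000 → 0, fb=0
79: 0000110000 → 0, fb=0
80: 0001100000 → 0, fb=0
81: 0011000000 → 0, fb=0
82: 0110000000 → 0, fb=0
83: 1100000000 → 1, fb=1
84: 1000000001 → 1, fb=1
85: 0000000011 → 0, fb=0
86: 0000000110 → 0, fb=1
87: 0000001101 → 0, fb=1
88: 0000011011 → 0, fb=0
89: 0000110110 → 0, fb=1
90: 0001101101 → 0, fb=1
91: 0011011011 → 0, fb=0
92: 0110110110 → 0, fb=1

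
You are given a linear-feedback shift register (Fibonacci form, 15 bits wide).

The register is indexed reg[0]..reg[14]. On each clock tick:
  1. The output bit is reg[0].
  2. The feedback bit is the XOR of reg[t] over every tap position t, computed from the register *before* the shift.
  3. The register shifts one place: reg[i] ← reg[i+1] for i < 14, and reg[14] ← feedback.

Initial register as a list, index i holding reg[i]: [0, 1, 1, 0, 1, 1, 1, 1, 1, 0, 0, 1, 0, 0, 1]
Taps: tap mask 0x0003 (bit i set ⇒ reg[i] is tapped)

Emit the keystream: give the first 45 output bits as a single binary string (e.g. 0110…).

step | reg (before) | out | fb
   0 | 011011111001001 | 0 | 1
   1 | 110111110010011 | 1 | 0
   2 | 101111100100110 | 1 | 1
   3 | 011111001001101 | 0 | 1
   4 | 111110010011011 | 1 | 0
   5 | 111100100110110 | 1 | 0
   6 | 111001001101100 | 1 | 0
   7 | 110010011011000 | 1 | 0
   8 | 100100110110000 | 1 | 1
   9 | 001001101100001 | 0 | 0
  10 | 010011011000010 | 0 | 1
  11 | 100110110000101 | 1 | 1
  12 | 001101100001011 | 0 | 0
  13 | 011011000010110 | 0 | 1
  14 | 110110000101101 | 1 | 0
  15 | 101100001011010 | 1 | 1
  16 | 011000010110101 | 0 | 1
  17 | 110000101101011 | 1 | 0
  18 | 100001011010110 | 1 | 1
  19 | 000010110101101 | 0 | 0
  20 | 000101101011010 | 0 | 0
  21 | 001011010110100 | 0 | 0
  22 | 010110101101000 | 0 | 1
  23 | 101101011010001 | 1 | 1
  24 | 011010110100011 | 0 | 1
  25 | 110101101000111 | 1 | 0
  26 | 101011010001110 | 1 | 1
  27 | 010110100011101 | 0 | 1
  28 | 101101000111011 | 1 | 1
  29 | 011010001110111 | 0 | 1
  30 | 110100011101111 | 1 | 0
  31 | 101000111011110 | 1 | 1
  32 | 010001110111101 | 0 | 1
  33 | 100011101111011 | 1 | 1
  34 | 000111011110111 | 0 | 0
  35 | 001110111101110 | 0 | 0
  36 | 011101111011100 | 0 | 1
  37 | 111011110111001 | 1 | 0
  38 | 110111101110010 | 1 | 0
  39 | 101111011100100 | 1 | 1
  40 | 011110111001001 | 0 | 1
  41 | 111101110010011 | 1 | 0
  42 | 111011100100110 | 1 | 0
  43 | 110111001001100 | 1 | 0
  44 | 101110010011000 | 1 | 1

011011111001001101100001011010110100011101111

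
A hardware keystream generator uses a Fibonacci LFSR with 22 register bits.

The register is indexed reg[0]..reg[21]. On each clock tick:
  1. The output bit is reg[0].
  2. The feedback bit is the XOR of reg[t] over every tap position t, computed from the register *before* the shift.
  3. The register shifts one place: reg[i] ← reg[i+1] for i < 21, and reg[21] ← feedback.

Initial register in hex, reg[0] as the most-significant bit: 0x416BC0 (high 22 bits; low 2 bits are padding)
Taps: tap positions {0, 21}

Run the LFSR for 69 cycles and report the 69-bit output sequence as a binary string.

step | reg (before) | out | fb
   0 | 0100000101101011110000 | 0 | 0
   1 | 1000001011010111100000 | 1 | 1
   2 | 0000010110101111000001 | 0 | 1
   3 | 0000101101011110000011 | 0 | 1
   4 | 0001011010111100000111 | 0 | 1
   5 | 0010110101111000001111 | 0 | 1
   6 | 0101101011110000011111 | 0 | 1
   7 | 1011010111100000111111 | 1 | 0
   8 | 0110101111000001111110 | 0 | 0
   9 | 1101011110000011111100 | 1 | 1
  10 | 1010111100000111111001 | 1 | 0
  11 | 0101111000001111110010 | 0 | 0
  12 | 1011110000011111100100 | 1 | 1
  13 | 0111100000111111001001 | 0 | 1
  14 | 1111000001111110010011 | 1 | 0
  15 | 1110000011111100100110 | 1 | 1
  16 | 1100000111111001001101 | 1 | 0
  17 | 1000001111110010011010 | 1 | 1
  18 | 0000011111100100110101 | 0 | 1
  19 | 0000111111001001101011 | 0 | 1
  20 | 0001111110010011010111 | 0 | 1
  21 | 0011111100100110101111 | 0 | 1
  22 | 0111111001001101011111 | 0 | 1
  23 | 1111110010011010111111 | 1 | 0
  24 | 1111100100110101111110 | 1 | 1
  25 | 1111001001101011111101 | 1 | 0
  26 | 1110010011010111111010 | 1 | 1
  27 | 1100100110101111110101 | 1 | 0
  28 | 1001001101011111101010 | 1 | 1
  29 | 0010011010111111010101 | 0 | 1
  30 | 0100110101111110101011 | 0 | 1
  31 | 1001101011111101010111 | 1 | 0
  32 | 0011010111111010101110 | 0 | 0
  33 | 0110101111110101011100 | 0 | 0
  34 | 1101011111101010111000 | 1 | 1
  35 | 1010111111010101110001 | 1 | 0
  36 | 0101111110101011100010 | 0 | 0
  37 | 1011111101010111000100 | 1 | 1
  38 | 0111111010101110001001 | 0 | 1
  39 | 1111110101011100010011 | 1 | 0
  40 | 1111101010111000100110 | 1 | 1
  41 | 1111010101110001001101 | 1 | 0
  42 | 1110101011100010011010 | 1 | 1
  43 | 1101010111000100110101 | 1 | 0
  44 | 1010101110001001101010 | 1 | 1
  45 | 0101011100010011010101 | 0 | 1
  46 | 1010111000100110101011 | 1 | 0
  47 | 0101110001001101010110 | 0 | 0
  48 | 1011100010011010101100 | 1 | 1
  49 | 0111000100110101011001 | 0 | 1
  50 | 1110001001101010110011 | 1 | 0
  51 | 1100010011010101100110 | 1 | 1
  52 | 1000100110101011001101 | 1 | 0
  53 | 0001001101010110011010 | 0 | 0
  54 | 0010011010101100110100 | 0 | 0
  55 | 0100110101011001101000 | 0 | 0
  56 | 1001101010110011010000 | 1 | 1
  57 | 0011010101100110100001 | 0 | 1
  58 | 0110101011001101000011 | 0 | 1
  59 | 1101010110011010000111 | 1 | 0
  60 | 1010101100110100001110 | 1 | 1
  61 | 0101011001101000011101 | 0 | 1
  62 | 1010110011010000111011 | 1 | 0
  63 | 0101100110100001110110 | 0 | 0
  64 | 1011001101000011101100 | 1 | 1
  65 | 0110011010000111011001 | 0 | 1
  66 | 1100110100001110110011 | 1 | 0
  67 | 1001101000011101100110 | 1 | 1
  68 | 0011010000111011001101 | 0 | 1

010000010110101111000001111110010011010111111010101110001001101010110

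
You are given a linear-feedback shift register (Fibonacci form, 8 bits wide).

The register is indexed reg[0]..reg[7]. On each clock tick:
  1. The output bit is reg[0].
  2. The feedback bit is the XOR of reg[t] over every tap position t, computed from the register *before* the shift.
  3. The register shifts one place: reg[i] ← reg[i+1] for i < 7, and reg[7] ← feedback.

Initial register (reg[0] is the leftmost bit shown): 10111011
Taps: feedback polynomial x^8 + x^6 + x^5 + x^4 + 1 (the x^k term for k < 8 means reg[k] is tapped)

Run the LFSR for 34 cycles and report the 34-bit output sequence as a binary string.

1011101110010101001010001001011010

k : reg_k → out_k, fb_k
0: 10111011 → 1, fb=1
1: 01110111 → 0, fb=0
2: 11101110 → 1, fb=0
3: 11011100 → 1, fb=1
4: 10111001 → 1, fb=0
5: 01110010 → 0, fb=1
6: 11100101 → 1, fb=0
7: 11001010 → 1, fb=1
8: 10010101 → 1, fb=0
9: 00101010 → 0, fb=0
10: 01010100 → 0, fb=1
11: 10101001 → 1, fb=0
12: 01010010 → 0, fb=1
13: 10100101 → 1, fb=0
14: 01001010 → 0, fb=0
15: 10010100 → 1, fb=0
16: 00101000 → 0, fb=1
17: 01010001 → 0, fb=0
18: 10100010 → 1, fb=0
19: 01000100 → 0, fb=1
20: 10001001 → 1, fb=0
21: 00010010 → 0, fb=1
22: 00100101 → 0, fb=1
23: 01001011 → 0, fb=0
24: 10010110 → 1, fb=1
25: 00101101 → 0, fb=0
26: 01011010 → 0, fb=0
27: 10110100 → 1, fb=0
28: 01101000 → 0, fb=1
29: 11010001 → 1, fb=1
30: 10100011 → 1, fb=0
31: 01000110 → 0, fb=0
32: 10001100 → 1, fb=1
33: 00011001 → 0, fb=1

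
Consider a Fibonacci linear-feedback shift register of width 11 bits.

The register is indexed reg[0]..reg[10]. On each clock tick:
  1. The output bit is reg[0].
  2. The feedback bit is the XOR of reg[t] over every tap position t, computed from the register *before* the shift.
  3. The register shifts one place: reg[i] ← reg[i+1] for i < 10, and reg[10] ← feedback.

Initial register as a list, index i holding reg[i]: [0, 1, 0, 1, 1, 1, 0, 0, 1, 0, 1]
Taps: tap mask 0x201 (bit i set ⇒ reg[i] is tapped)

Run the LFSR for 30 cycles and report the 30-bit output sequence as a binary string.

010111001010001101000101001000

step | reg (before) | out | fb
   0 | 01011100101 | 0 | 0
   1 | 10111001010 | 1 | 0
   2 | 01110010100 | 0 | 0
   3 | 11100101000 | 1 | 1
   4 | 11001010001 | 1 | 1
   5 | 10010100011 | 1 | 0
   6 | 00101000110 | 0 | 1
   7 | 01010001101 | 0 | 0
   8 | 10100011010 | 1 | 0
   9 | 01000110100 | 0 | 0
  10 | 10001101000 | 1 | 1
  11 | 00011010001 | 0 | 0
  12 | 00110100010 | 0 | 1
  13 | 01101000101 | 0 | 0
  14 | 11010001010 | 1 | 0
  15 | 10100010100 | 1 | 1
  16 | 01000101001 | 0 | 0
  17 | 10001010010 | 1 | 0
  18 | 00010100100 | 0 | 0
  19 | 00101001000 | 0 | 0
  20 | 01010010000 | 0 | 0
  21 | 10100100000 | 1 | 1
  22 | 01001000001 | 0 | 0
  23 | 10010000010 | 1 | 0
  24 | 00100000100 | 0 | 0
  25 | 01000001000 | 0 | 0
  26 | 10000010000 | 1 | 1
  27 | 00000100001 | 0 | 0
  28 | 00001000010 | 0 | 1
  29 | 00010000101 | 0 | 0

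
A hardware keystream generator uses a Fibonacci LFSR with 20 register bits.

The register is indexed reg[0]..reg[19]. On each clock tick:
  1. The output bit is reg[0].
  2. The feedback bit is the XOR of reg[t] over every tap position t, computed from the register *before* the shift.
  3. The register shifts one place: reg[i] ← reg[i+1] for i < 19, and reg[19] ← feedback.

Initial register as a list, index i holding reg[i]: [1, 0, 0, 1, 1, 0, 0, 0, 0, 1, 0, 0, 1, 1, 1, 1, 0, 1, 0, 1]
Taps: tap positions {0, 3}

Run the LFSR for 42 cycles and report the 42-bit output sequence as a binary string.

100110000100111101010101101000110101111110

step | reg (before) | out | fb
   0 | 10011000010011110101 | 1 | 0
   1 | 00110000100111101010 | 0 | 1
   2 | 01100001001111010101 | 0 | 0
   3 | 11000010011110101010 | 1 | 1
   4 | 10000100111101010101 | 1 | 1
   5 | 00001001111010101011 | 0 | 0
   6 | 00010011110101010110 | 0 | 1
   7 | 00100111101010101101 | 0 | 0
   8 | 01001111010101011010 | 0 | 0
   9 | 10011110101010110100 | 1 | 0
  10 | 00111101010101101000 | 0 | 1
  11 | 01111010101011010001 | 0 | 1
  12 | 11110101010110100011 | 1 | 0
  13 | 11101010101101000110 | 1 | 1
  14 | 11010101011010001101 | 1 | 0
  15 | 10101010110100011010 | 1 | 1
  16 | 01010101101000110101 | 0 | 1
  17 | 10101011010001101011 | 1 | 1
  18 | 01010110100011010111 | 0 | 1
  19 | 10101101000110101111 | 1 | 1
  20 | 01011010001101011111 | 0 | 1
  21 | 10110100011010111111 | 1 | 0
  22 | 01101000110101111110 | 0 | 0
  23 | 11010001101011111100 | 1 | 0
  24 | 10100011010111111000 | 1 | 1
  25 | 01000110101111110001 | 0 | 0
  26 | 10001101011111100010 | 1 | 1
  27 | 00011010111111000101 | 0 | 1
  28 | 00110101111110001011 | 0 | 1
  29 | 01101011111100010111 | 0 | 0
  30 | 11010111111000101110 | 1 | 0
  31 | 10101111110001011100 | 1 | 1
  32 | 01011111100010111001 | 0 | 1
  33 | 10111111000101110011 | 1 | 0
  34 | 01111110001011100110 | 0 | 1
  35 | 11111100010111001101 | 1 | 0
  36 | 11111000101110011010 | 1 | 0
  37 | 11110001011100110100 | 1 | 0
  38 | 11100010111001101000 | 1 | 1
  39 | 11000101110011010001 | 1 | 1
  40 | 10001011100110100011 | 1 | 1
  41 | 00010111001101000111 | 0 | 1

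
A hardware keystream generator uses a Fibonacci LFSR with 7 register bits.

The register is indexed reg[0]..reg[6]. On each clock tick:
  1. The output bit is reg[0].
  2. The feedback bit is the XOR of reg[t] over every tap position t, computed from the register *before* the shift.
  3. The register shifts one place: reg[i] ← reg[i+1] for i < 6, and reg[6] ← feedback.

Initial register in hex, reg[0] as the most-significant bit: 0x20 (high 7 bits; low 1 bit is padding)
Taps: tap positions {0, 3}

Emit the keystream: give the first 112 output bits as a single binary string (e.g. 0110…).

0010000001000100110001011101011011000001100110101001110011110110100001010101111101001010001101110001111111000011

k : reg_k → out_k, fb_k
0: 0010000 → 0, fb=0
1: 0100000 → 0, fb=0
2: 1000000 → 1, fb=1
3: 0000001 → 0, fb=0
4: 0000010 → 0, fb=0
5: 0000100 → 0, fb=0
6: 0001000 → 0, fb=1
7: 0010001 → 0, fb=0
8: 0100010 → 0, fb=0
9: 1000100 → 1, fb=1
10: 0001001 → 0, fb=1
11: 0010011 → 0, fb=0
12: 0100110 → 0, fb=0
13: 1001100 → 1, fb=0
14: 0011000 → 0, fb=1
15: 0110001 → 0, fb=0
16: 1100010 → 1, fb=1
17: 1000101 → 1, fb=1
18: 0001011 → 0, fb=1
19: 0010111 → 0, fb=0
20: 0101110 → 0, fb=1
21: 1011101 → 1, fb=0
22: 0111010 → 0, fb=1
23: 1110101 → 1, fb=1
24: 1101011 → 1, fb=0
25: 1010110 → 1, fb=1
26: 0101101 → 0, fb=1
27: 1011011 → 1, fb=0
28: 0110110 → 0, fb=0
29: 1101100 → 1, fb=0
30: 1011000 → 1, fb=0
31: 0110000 → 0, fb=0
32: 1100000 → 1, fb=1
33: 1000001 → 1, fb=1
34: 0000011 → 0, fb=0
35: 0000110 → 0, fb=0
36: 0001100 → 0, fb=1
37: 0011001 → 0, fb=1
38: 0110011 → 0, fb=0
39: 1100110 → 1, fb=1
40: 1001101 → 1, fb=0
41: 0011010 → 0, fb=1
42: 0110101 → 0, fb=0
43: 1101010 → 1, fb=0
44: 1010100 → 1, fb=1
45: 0101001 → 0, fb=1
46: 1010011 → 1, fb=1
47: 0100111 → 0, fb=0
48: 1001110 → 1, fb=0
49: 0011100 → 0, fb=1
50: 0111001 → 0, fb=1
51: 1110011 → 1, fb=1
52: 1100111 → 1, fb=1
53: 1001111 → 1, fb=0
54: 0011110 → 0, fb=1
55: 0111101 → 0, fb=1
56: 1111011 → 1, fb=0
57: 1110110 → 1, fb=1
58: 1101101 → 1, fb=0
59: 1011010 → 1, fb=0
60: 0110100 → 0, fb=0
61: 1101000 → 1, fb=0
62: 1010000 → 1, fb=1
63: 0100001 → 0, fb=0
64: 1000010 → 1, fb=1
65: 0000101 → 0, fb=0
66: 0001010 → 0, fb=1
67: 0010101 → 0, fb=0
68: 0101010 → 0, fb=1
69: 1010101 → 1, fb=1
70: 0101011 → 0, fb=1
71: 1010111 → 1, fb=1
72: 0101111 → 0, fb=1
73: 1011111 → 1, fb=0
74: 0111110 → 0, fb=1
75: 1111101 → 1, fb=0
76: 1111010 → 1, fb=0
77: 1110100 → 1, fb=1
78: 1101001 → 1, fb=0
79: 1010010 → 1, fb=1
80: 0100101 → 0, fb=0
81: 1001010 → 1, fb=0
82: 0010100 → 0, fb=0
83: 0101000 → 0, fb=1
84: 1010001 → 1, fb=1
85: 0100011 → 0, fb=0
86: 1000110 → 1, fb=1
87: 0001101 → 0, fb=1
88: 0011011 → 0, fb=1
89: 0110111 → 0, fb=0
90: 1101110 → 1, fb=0
91: 1011100 → 1, fb=0
92: 0111000 → 0, fb=1
93: 1110001 → 1, fb=1
94: 1100011 → 1, fb=1
95: 1000111 → 1, fb=1
96: 0001111 → 0, fb=1
97: 0011111 → 0, fb=1
98: 0111111 → 0, fb=1
99: 1111111 → 1, fb=0
100: 1111110 → 1, fb=0
101: 1111100 → 1, fb=0
102: 1111000 → 1, fb=0
103: 1110000 → 1, fb=1
104: 1100001 → 1, fb=1
105: 1000011 → 1, fb=1
106: 0000111 → 0, fb=0
107: 0001110 → 0, fb=1
108: 0011101 → 0, fb=1
109: 0111011 → 0, fb=1
110: 1110111 → 1, fb=1
111: 1101111 → 1, fb=0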